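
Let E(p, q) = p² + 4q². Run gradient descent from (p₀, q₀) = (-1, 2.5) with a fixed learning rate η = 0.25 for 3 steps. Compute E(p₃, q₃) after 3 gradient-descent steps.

∇E = (2p, 8q)
(p₁, q₁) = (-1, 2.5) − 0.25·(-2, 20) = (-0.5, -2.5)
(p₂, q₂) = (-0.5, -2.5) − 0.25·(-1, -20) = (-0.25, 2.5)
(p₃, q₃) = (-0.25, 2.5) − 0.25·(-0.5, 20) = (-0.125, -2.5)
E(-0.125, -2.5) = 25.015625

25.015625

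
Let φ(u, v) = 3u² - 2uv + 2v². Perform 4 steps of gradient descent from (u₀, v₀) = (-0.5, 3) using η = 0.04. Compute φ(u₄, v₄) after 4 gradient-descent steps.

∇φ = (6u - 2v, -2u + 4v)
Step 1: at (-0.5, 3), ∇φ = (-9, 13) → (-0.5, 3) − 0.04·(-9, 13) = (-0.14, 2.48)
Step 2: at (-0.14, 2.48), ∇φ = (-5.8, 10.2) → (-0.14, 2.48) − 0.04·(-5.8, 10.2) = (0.092, 2.072)
Step 3: at (0.092, 2.072), ∇φ = (-3.592, 8.104) → (0.092, 2.072) − 0.04·(-3.592, 8.104) = (0.23568, 1.74784)
Step 4: at (0.23568, 1.74784), ∇φ = (-2.0816, 6.52) → (0.23568, 1.74784) − 0.04·(-2.0816, 6.52) = (0.318944, 1.48704)
φ(0.318944, 1.48704) = 3.779186777088

3.779186777088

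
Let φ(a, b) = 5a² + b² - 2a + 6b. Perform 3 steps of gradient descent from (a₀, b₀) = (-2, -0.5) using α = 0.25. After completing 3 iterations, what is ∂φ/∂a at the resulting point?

74.25

∇φ = (10a - 2, 2b + 6)
Step 1: at (-2, -0.5), ∇φ = (-22, 5) → (-2, -0.5) − 0.25·(-22, 5) = (3.5, -1.75)
Step 2: at (3.5, -1.75), ∇φ = (33, 2.5) → (3.5, -1.75) − 0.25·(33, 2.5) = (-4.75, -2.375)
Step 3: at (-4.75, -2.375), ∇φ = (-49.5, 1.25) → (-4.75, -2.375) − 0.25·(-49.5, 1.25) = (7.625, -2.6875)
∂φ/∂a at (7.625, -2.6875) = 74.25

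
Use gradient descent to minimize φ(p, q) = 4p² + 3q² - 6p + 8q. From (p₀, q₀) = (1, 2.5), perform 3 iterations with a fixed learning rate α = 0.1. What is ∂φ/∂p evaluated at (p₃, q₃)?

0.016

∇φ = (8p - 6, 6q + 8)
Step 1: at (1, 2.5), ∇φ = (2, 23) → (1, 2.5) − 0.1·(2, 23) = (0.8, 0.2)
Step 2: at (0.8, 0.2), ∇φ = (0.4, 9.2) → (0.8, 0.2) − 0.1·(0.4, 9.2) = (0.76, -0.72)
Step 3: at (0.76, -0.72), ∇φ = (0.08, 3.68) → (0.76, -0.72) − 0.1·(0.08, 3.68) = (0.752, -1.088)
∂φ/∂p at (0.752, -1.088) = 0.016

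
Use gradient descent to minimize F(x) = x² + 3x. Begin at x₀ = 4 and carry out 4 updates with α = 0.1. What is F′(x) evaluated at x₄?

4.5056

F′(x) = 2x + 3
x₁ = 4 − 0.1·11 = 2.9
x₂ = 2.9 − 0.1·8.8 = 2.02
x₃ = 2.02 − 0.1·7.04 = 1.316
x₄ = 1.316 − 0.1·5.632 = 0.7528
F′(x) at (0.7528) = 4.5056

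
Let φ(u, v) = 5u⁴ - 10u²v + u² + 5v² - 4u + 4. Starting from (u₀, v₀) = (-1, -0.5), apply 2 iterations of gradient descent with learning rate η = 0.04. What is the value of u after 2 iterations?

∇φ = (20u³ - 20uv + 2u - 4, -10u² + 10v)
(u₁, v₁) = (-1, -0.5) − 0.04·(-36, -15) = (0.44, 0.1)
(u₂, v₂) = (0.44, 0.1) − 0.04·(-2.29632, -0.936) = (0.5318528, 0.13744)
u = 0.5318528

0.5318528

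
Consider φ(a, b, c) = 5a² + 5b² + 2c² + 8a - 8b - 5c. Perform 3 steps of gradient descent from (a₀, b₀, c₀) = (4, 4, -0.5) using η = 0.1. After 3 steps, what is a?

-0.8

∇φ = (10a + 8, 10b - 8, 4c - 5)
Step 1: at (4, 4, -0.5), ∇φ = (48, 32, -7) → (4, 4, -0.5) − 0.1·(48, 32, -7) = (-0.8, 0.8, 0.2)
Step 2: at (-0.8, 0.8, 0.2), ∇φ = (0, 0, -4.2) → (-0.8, 0.8, 0.2) − 0.1·(0, 0, -4.2) = (-0.8, 0.8, 0.62)
Step 3: at (-0.8, 0.8, 0.62), ∇φ = (0, 0, -2.52) → (-0.8, 0.8, 0.62) − 0.1·(0, 0, -2.52) = (-0.8, 0.8, 0.872)
a = -0.8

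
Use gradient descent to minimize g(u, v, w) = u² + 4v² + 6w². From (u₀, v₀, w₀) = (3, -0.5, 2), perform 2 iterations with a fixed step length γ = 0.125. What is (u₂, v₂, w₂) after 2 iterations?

∇g = (2u, 8v, 12w)
(u₁, v₁, w₁) = (3, -0.5, 2) − 0.125·(6, -4, 24) = (2.25, 0, -1)
(u₂, v₂, w₂) = (2.25, 0, -1) − 0.125·(4.5, 0, -12) = (1.6875, 0, 0.5)

(1.6875, 0, 0.5)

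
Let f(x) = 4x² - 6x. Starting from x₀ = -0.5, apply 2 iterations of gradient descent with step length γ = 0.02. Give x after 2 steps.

-0.132

f′(x) = 8x - 6
Step 1: f′(-0.5) = -10; x₁ = -0.5 − 0.02·(-10) = -0.3
Step 2: f′(-0.3) = -8.4; x₂ = -0.3 − 0.02·(-8.4) = -0.132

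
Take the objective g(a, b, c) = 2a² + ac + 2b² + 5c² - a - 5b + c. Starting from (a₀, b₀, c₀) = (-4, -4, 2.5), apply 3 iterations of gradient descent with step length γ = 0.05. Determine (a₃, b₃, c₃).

(-2.1026875, -1.438, 0.488875)

∇g = (4a + c - 1, 4b - 5, a + 10c + 1)
Step 1: at (-4, -4, 2.5), ∇g = (-14.5, -21, 22) → (-4, -4, 2.5) − 0.05·(-14.5, -21, 22) = (-3.275, -2.95, 1.4)
Step 2: at (-3.275, -2.95, 1.4), ∇g = (-12.7, -16.8, 11.725) → (-3.275, -2.95, 1.4) − 0.05·(-12.7, -16.8, 11.725) = (-2.64, -2.11, 0.81375)
Step 3: at (-2.64, -2.11, 0.81375), ∇g = (-10.74625, -13.44, 6.4975) → (-2.64, -2.11, 0.81375) − 0.05·(-10.74625, -13.44, 6.4975) = (-2.1026875, -1.438, 0.488875)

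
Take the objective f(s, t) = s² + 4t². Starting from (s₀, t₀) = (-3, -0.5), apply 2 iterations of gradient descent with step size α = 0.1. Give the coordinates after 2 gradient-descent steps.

(-1.92, -0.02)

∇f = (2s, 8t)
(s₁, t₁) = (-3, -0.5) − 0.1·(-6, -4) = (-2.4, -0.1)
(s₂, t₂) = (-2.4, -0.1) − 0.1·(-4.8, -0.8) = (-1.92, -0.02)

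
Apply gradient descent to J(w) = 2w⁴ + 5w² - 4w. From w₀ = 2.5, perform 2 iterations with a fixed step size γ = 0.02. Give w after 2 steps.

-0.24414592

J′(w) = 8w³ + 10w - 4
Step 1: J′(2.5) = 146; w₁ = 2.5 − 0.02·146 = -0.42
Step 2: J′(-0.42) = -8.792704; w₂ = -0.42 − 0.02·(-8.792704) = -0.24414592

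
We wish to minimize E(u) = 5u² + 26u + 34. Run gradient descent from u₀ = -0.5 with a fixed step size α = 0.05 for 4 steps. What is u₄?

-2.46875

E′(u) = 10u + 26
Step 1: E′(-0.5) = 21; u₁ = -0.5 − 0.05·21 = -1.55
Step 2: E′(-1.55) = 10.5; u₂ = -1.55 − 0.05·10.5 = -2.075
Step 3: E′(-2.075) = 5.25; u₃ = -2.075 − 0.05·5.25 = -2.3375
Step 4: E′(-2.3375) = 2.625; u₄ = -2.3375 − 0.05·2.625 = -2.46875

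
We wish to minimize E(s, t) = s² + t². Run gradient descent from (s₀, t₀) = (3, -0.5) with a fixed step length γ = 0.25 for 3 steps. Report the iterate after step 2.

(0.75, -0.125)

∇E = (2s, 2t)
(s₁, t₁) = (3, -0.5) − 0.25·(6, -1) = (1.5, -0.25)
(s₂, t₂) = (1.5, -0.25) − 0.25·(3, -0.5) = (0.75, -0.125)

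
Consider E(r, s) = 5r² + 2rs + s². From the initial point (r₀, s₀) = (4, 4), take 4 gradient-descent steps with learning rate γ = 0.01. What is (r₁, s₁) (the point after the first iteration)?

(3.52, 3.84)

∇E = (10r + 2s, 2r + 2s)
(r₁, s₁) = (4, 4) − 0.01·(48, 16) = (3.52, 3.84)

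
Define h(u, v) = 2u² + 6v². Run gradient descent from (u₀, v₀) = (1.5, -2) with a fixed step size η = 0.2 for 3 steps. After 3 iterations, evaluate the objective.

∇h = (4u, 12v)
Step 1: at (1.5, -2), ∇h = (6, -24) → (1.5, -2) − 0.2·(6, -24) = (0.3, 2.8)
Step 2: at (0.3, 2.8), ∇h = (1.2, 33.6) → (0.3, 2.8) − 0.2·(1.2, 33.6) = (0.06, -3.92)
Step 3: at (0.06, -3.92), ∇h = (0.24, -47.04) → (0.06, -3.92) − 0.2·(0.24, -47.04) = (0.012, 5.488)
h(0.012, 5.488) = 180.709152

180.709152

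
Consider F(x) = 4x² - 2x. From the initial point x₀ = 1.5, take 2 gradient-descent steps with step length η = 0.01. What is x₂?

1.308

F′(x) = 8x - 2
x₁ = 1.5 − 0.01·10 = 1.4
x₂ = 1.4 − 0.01·9.2 = 1.308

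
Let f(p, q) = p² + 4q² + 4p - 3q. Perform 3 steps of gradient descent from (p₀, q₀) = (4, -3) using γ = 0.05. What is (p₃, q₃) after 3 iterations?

(2.374, -0.354)

∇f = (2p + 4, 8q - 3)
Step 1: at (4, -3), ∇f = (12, -27) → (4, -3) − 0.05·(12, -27) = (3.4, -1.65)
Step 2: at (3.4, -1.65), ∇f = (10.8, -16.2) → (3.4, -1.65) − 0.05·(10.8, -16.2) = (2.86, -0.84)
Step 3: at (2.86, -0.84), ∇f = (9.72, -9.72) → (2.86, -0.84) − 0.05·(9.72, -9.72) = (2.374, -0.354)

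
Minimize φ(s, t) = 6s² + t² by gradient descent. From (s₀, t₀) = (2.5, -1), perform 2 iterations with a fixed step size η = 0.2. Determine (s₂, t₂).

(4.9, -0.36)

∇φ = (12s, 2t)
(s₁, t₁) = (2.5, -1) − 0.2·(30, -2) = (-3.5, -0.6)
(s₂, t₂) = (-3.5, -0.6) − 0.2·(-42, -1.2) = (4.9, -0.36)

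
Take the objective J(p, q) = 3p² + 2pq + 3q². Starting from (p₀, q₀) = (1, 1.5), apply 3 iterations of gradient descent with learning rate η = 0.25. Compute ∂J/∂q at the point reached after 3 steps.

-10

∇J = (6p + 2q, 2p + 6q)
(p₁, q₁) = (1, 1.5) − 0.25·(9, 11) = (-1.25, -1.25)
(p₂, q₂) = (-1.25, -1.25) − 0.25·(-10, -10) = (1.25, 1.25)
(p₃, q₃) = (1.25, 1.25) − 0.25·(10, 10) = (-1.25, -1.25)
∂J/∂q at (-1.25, -1.25) = -10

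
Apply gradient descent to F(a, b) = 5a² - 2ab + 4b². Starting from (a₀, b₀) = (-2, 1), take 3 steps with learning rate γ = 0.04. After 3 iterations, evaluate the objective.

0.796528132096

∇F = (10a - 2b, -2a + 8b)
(a₁, b₁) = (-2, 1) − 0.04·(-22, 12) = (-1.12, 0.52)
(a₂, b₂) = (-1.12, 0.52) − 0.04·(-12.24, 6.4) = (-0.6304, 0.264)
(a₃, b₃) = (-0.6304, 0.264) − 0.04·(-6.832, 3.3728) = (-0.35712, 0.129088)
F(-0.35712, 0.129088) = 0.796528132096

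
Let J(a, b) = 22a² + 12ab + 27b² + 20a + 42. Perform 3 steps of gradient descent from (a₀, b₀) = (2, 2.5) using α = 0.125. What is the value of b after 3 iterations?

-844.2734375

∇J = (44a + 12b + 20, 12a + 54b)
Step 1: at (2, 2.5), ∇J = (138, 159) → (2, 2.5) − 0.125·(138, 159) = (-15.25, -17.375)
Step 2: at (-15.25, -17.375), ∇J = (-859.5, -1121.25) → (-15.25, -17.375) − 0.125·(-859.5, -1121.25) = (92.1875, 122.78125)
Step 3: at (92.1875, 122.78125), ∇J = (5549.625, 7736.4375) → (92.1875, 122.78125) − 0.125·(5549.625, 7736.4375) = (-601.515625, -844.2734375)
b = -844.2734375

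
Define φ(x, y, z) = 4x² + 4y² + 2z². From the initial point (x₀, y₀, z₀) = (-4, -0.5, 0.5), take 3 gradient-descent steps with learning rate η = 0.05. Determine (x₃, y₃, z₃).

(-0.864, -0.108, 0.256)

∇φ = (8x, 8y, 4z)
(x₁, y₁, z₁) = (-4, -0.5, 0.5) − 0.05·(-32, -4, 2) = (-2.4, -0.3, 0.4)
(x₂, y₂, z₂) = (-2.4, -0.3, 0.4) − 0.05·(-19.2, -2.4, 1.6) = (-1.44, -0.18, 0.32)
(x₃, y₃, z₃) = (-1.44, -0.18, 0.32) − 0.05·(-11.52, -1.44, 1.28) = (-0.864, -0.108, 0.256)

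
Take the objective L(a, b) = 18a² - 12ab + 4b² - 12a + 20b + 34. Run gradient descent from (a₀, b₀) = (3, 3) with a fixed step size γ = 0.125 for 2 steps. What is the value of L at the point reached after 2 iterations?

9577.125

∇L = (36a - 12b - 12, -12a + 8b + 20)
Step 1: at (3, 3), ∇L = (60, 8) → (3, 3) − 0.125·(60, 8) = (-4.5, 2)
Step 2: at (-4.5, 2), ∇L = (-198, 90) → (-4.5, 2) − 0.125·(-198, 90) = (20.25, -9.25)
L(20.25, -9.25) = 9577.125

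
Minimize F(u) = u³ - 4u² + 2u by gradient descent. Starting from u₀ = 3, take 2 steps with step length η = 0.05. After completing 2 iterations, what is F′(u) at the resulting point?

1.599482421875

F′(u) = 3u² - 8u + 2
Step 1: F′(3) = 5; u₁ = 3 − 0.05·5 = 2.75
Step 2: F′(2.75) = 2.6875; u₂ = 2.75 − 0.05·2.6875 = 2.615625
F′(u) at (2.615625) = 1.599482421875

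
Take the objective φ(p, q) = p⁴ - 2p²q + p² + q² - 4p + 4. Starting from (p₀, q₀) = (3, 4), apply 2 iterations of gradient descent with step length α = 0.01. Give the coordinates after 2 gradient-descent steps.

(2.22346912, 4.131288)

∇φ = (4p³ - 4pq + 2p - 4, -2p² + 2q)
Step 1: at (3, 4), ∇φ = (62, -10) → (3, 4) − 0.01·(62, -10) = (2.38, 4.1)
Step 2: at (2.38, 4.1), ∇φ = (15.653088, -3.1288) → (2.38, 4.1) − 0.01·(15.653088, -3.1288) = (2.22346912, 4.131288)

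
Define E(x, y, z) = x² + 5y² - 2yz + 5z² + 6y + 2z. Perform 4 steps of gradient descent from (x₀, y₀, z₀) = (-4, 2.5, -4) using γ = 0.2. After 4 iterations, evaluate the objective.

2065.27830592

∇E = (2x, 10y - 2z + 6, -2y + 10z + 2)
(x₁, y₁, z₁) = (-4, 2.5, -4) − 0.2·(-8, 39, -43) = (-2.4, -5.3, 4.6)
(x₂, y₂, z₂) = (-2.4, -5.3, 4.6) − 0.2·(-4.8, -56.2, 58.6) = (-1.44, 5.94, -7.12)
(x₃, y₃, z₃) = (-1.44, 5.94, -7.12) − 0.2·(-2.88, 79.64, -81.08) = (-0.864, -9.988, 9.096)
(x₄, y₄, z₄) = (-0.864, -9.988, 9.096) − 0.2·(-1.728, -112.072, 112.936) = (-0.5184, 12.4264, -13.4912)
E(-0.5184, 12.4264, -13.4912) = 2065.27830592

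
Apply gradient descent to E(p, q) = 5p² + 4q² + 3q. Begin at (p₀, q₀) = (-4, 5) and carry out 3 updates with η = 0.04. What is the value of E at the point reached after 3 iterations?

14.595353460736

∇E = (10p, 8q + 3)
(p₁, q₁) = (-4, 5) − 0.04·(-40, 43) = (-2.4, 3.28)
(p₂, q₂) = (-2.4, 3.28) − 0.04·(-24, 29.24) = (-1.44, 2.1104)
(p₃, q₃) = (-1.44, 2.1104) − 0.04·(-14.4, 19.8832) = (-0.864, 1.315072)
E(-0.864, 1.315072) = 14.595353460736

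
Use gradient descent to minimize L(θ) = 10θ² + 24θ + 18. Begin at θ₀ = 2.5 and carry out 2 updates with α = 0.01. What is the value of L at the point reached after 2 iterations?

59.67424

L′(θ) = 20θ + 24
Step 1: L′(2.5) = 74; θ₁ = 2.5 − 0.01·74 = 1.76
Step 2: L′(1.76) = 59.2; θ₂ = 1.76 − 0.01·59.2 = 1.168
L(1.168) = 59.67424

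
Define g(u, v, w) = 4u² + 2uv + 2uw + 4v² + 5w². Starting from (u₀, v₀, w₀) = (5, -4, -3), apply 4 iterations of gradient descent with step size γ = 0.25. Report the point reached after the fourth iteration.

(-3.9375, -1.75, -6.125)

∇g = (8u + 2v + 2w, 2u + 8v, 2u + 10w)
Step 1: at (5, -4, -3), ∇g = (26, -22, -20) → (5, -4, -3) − 0.25·(26, -22, -20) = (-1.5, 1.5, 2)
Step 2: at (-1.5, 1.5, 2), ∇g = (-5, 9, 17) → (-1.5, 1.5, 2) − 0.25·(-5, 9, 17) = (-0.25, -0.75, -2.25)
Step 3: at (-0.25, -0.75, -2.25), ∇g = (-8, -6.5, -23) → (-0.25, -0.75, -2.25) − 0.25·(-8, -6.5, -23) = (1.75, 0.875, 3.5)
Step 4: at (1.75, 0.875, 3.5), ∇g = (22.75, 10.5, 38.5) → (1.75, 0.875, 3.5) − 0.25·(22.75, 10.5, 38.5) = (-3.9375, -1.75, -6.125)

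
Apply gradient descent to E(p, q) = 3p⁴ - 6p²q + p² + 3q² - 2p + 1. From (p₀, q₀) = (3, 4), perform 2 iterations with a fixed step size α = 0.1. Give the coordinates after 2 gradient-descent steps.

∇E = (12p³ - 12pq + 2p - 2, -6p² + 6q)
Step 1: at (3, 4), ∇E = (184, -30) → (3, 4) − 0.1·(184, -30) = (-15.4, 7)
Step 2: at (-15.4, 7), ∇E = (-42566.368, -1380.96) → (-15.4, 7) − 0.1·(-42566.368, -1380.96) = (4241.2368, 145.096)

(4241.2368, 145.096)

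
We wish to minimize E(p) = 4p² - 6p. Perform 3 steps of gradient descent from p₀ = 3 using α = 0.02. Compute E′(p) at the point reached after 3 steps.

E′(p) = 8p - 6
p₁ = 3 − 0.02·18 = 2.64
p₂ = 2.64 − 0.02·15.12 = 2.3376
p₃ = 2.3376 − 0.02·12.7008 = 2.083584
E′(p) at (2.083584) = 10.668672

10.668672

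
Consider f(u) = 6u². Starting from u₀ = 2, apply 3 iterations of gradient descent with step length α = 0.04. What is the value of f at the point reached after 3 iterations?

0.474494631936

f′(u) = 12u
Step 1: f′(2) = 24; u₁ = 2 − 0.04·24 = 1.04
Step 2: f′(1.04) = 12.48; u₂ = 1.04 − 0.04·12.48 = 0.5408
Step 3: f′(0.5408) = 6.4896; u₃ = 0.5408 − 0.04·6.4896 = 0.281216
f(0.281216) = 0.474494631936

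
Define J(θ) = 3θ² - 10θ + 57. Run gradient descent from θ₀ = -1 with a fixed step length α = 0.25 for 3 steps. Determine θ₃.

2

J′(θ) = 6θ - 10
Step 1: J′(-1) = -16; θ₁ = -1 − 0.25·(-16) = 3
Step 2: J′(3) = 8; θ₂ = 3 − 0.25·8 = 1
Step 3: J′(1) = -4; θ₃ = 1 − 0.25·(-4) = 2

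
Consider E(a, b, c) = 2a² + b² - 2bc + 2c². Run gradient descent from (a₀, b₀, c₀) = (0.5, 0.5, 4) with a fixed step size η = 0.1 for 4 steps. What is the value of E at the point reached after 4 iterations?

1.36975616

∇E = (4a, 2b - 2c, -2b + 4c)
(a₁, b₁, c₁) = (0.5, 0.5, 4) − 0.1·(2, -7, 15) = (0.3, 1.2, 2.5)
(a₂, b₂, c₂) = (0.3, 1.2, 2.5) − 0.1·(1.2, -2.6, 7.6) = (0.18, 1.46, 1.74)
(a₃, b₃, c₃) = (0.18, 1.46, 1.74) − 0.1·(0.72, -0.56, 4.04) = (0.108, 1.516, 1.336)
(a₄, b₄, c₄) = (0.108, 1.516, 1.336) − 0.1·(0.432, 0.36, 2.312) = (0.0648, 1.48, 1.1048)
E(0.0648, 1.48, 1.1048) = 1.36975616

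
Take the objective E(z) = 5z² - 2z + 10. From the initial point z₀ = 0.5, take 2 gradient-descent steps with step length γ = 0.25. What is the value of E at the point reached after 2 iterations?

12.078125

E′(z) = 10z - 2
z₁ = 0.5 − 0.25·3 = -0.25
z₂ = -0.25 − 0.25·(-4.5) = 0.875
E(0.875) = 12.078125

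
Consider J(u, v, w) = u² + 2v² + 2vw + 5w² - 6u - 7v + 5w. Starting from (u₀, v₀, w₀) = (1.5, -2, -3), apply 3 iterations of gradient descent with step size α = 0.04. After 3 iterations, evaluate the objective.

∇J = (2u - 6, 4v + 2w - 7, 2v + 10w + 5)
(u₁, v₁, w₁) = (1.5, -2, -3) − 0.04·(-3, -21, -29) = (1.62, -1.16, -1.84)
(u₂, v₂, w₂) = (1.62, -1.16, -1.84) − 0.04·(-2.76, -15.32, -15.72) = (1.7304, -0.5472, -1.2112)
(u₃, v₃, w₃) = (1.7304, -0.5472, -1.2112) − 0.04·(-2.5392, -11.6112, -8.2064) = (1.831968, -0.082752, -0.882944)
J(1.831968, -0.082752, -0.882944) = -7.413380160512

-7.413380160512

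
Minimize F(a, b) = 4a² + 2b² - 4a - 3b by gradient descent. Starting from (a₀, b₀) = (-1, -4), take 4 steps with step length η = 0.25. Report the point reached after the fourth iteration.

(-1, 0.75)

∇F = (8a - 4, 4b - 3)
(a₁, b₁) = (-1, -4) − 0.25·(-12, -19) = (2, 0.75)
(a₂, b₂) = (2, 0.75) − 0.25·(12, 0) = (-1, 0.75)
(a₃, b₃) = (-1, 0.75) − 0.25·(-12, 0) = (2, 0.75)
(a₄, b₄) = (2, 0.75) − 0.25·(12, 0) = (-1, 0.75)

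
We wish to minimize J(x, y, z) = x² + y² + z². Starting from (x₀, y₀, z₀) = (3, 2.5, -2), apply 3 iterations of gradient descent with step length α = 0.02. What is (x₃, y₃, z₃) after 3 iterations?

(2.654208, 2.21184, -1.769472)

∇J = (2x, 2y, 2z)
(x₁, y₁, z₁) = (3, 2.5, -2) − 0.02·(6, 5, -4) = (2.88, 2.4, -1.92)
(x₂, y₂, z₂) = (2.88, 2.4, -1.92) − 0.02·(5.76, 4.8, -3.84) = (2.7648, 2.304, -1.8432)
(x₃, y₃, z₃) = (2.7648, 2.304, -1.8432) − 0.02·(5.5296, 4.608, -3.6864) = (2.654208, 2.21184, -1.769472)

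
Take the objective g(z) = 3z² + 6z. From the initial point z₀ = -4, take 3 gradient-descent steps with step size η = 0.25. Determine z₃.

-0.625

g′(z) = 6z + 6
z₁ = -4 − 0.25·(-18) = 0.5
z₂ = 0.5 − 0.25·9 = -1.75
z₃ = -1.75 − 0.25·(-4.5) = -0.625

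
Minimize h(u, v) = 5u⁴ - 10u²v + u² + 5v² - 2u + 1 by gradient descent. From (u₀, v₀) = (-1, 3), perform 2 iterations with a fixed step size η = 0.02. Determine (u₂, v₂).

(-1.3646208, 2.67168)

∇h = (20u³ - 20uv + 2u - 2, -10u² + 10v)
Step 1: at (-1, 3), ∇h = (36, 20) → (-1, 3) − 0.02·(36, 20) = (-1.72, 2.6)
Step 2: at (-1.72, 2.6), ∇h = (-17.76896, -3.584) → (-1.72, 2.6) − 0.02·(-17.76896, -3.584) = (-1.3646208, 2.67168)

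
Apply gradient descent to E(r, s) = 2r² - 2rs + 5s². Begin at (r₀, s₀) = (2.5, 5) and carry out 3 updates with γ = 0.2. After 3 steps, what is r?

1.78

∇E = (4r - 2s, -2r + 10s)
(r₁, s₁) = (2.5, 5) − 0.2·(0, 45) = (2.5, -4)
(r₂, s₂) = (2.5, -4) − 0.2·(18, -45) = (-1.1, 5)
(r₃, s₃) = (-1.1, 5) − 0.2·(-14.4, 52.2) = (1.78, -5.44)
r = 1.78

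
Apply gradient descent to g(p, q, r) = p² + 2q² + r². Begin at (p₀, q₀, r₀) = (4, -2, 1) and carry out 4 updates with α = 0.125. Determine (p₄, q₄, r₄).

(1.265625, -0.125, 0.31640625)

∇g = (2p, 4q, 2r)
(p₁, q₁, r₁) = (4, -2, 1) − 0.125·(8, -8, 2) = (3, -1, 0.75)
(p₂, q₂, r₂) = (3, -1, 0.75) − 0.125·(6, -4, 1.5) = (2.25, -0.5, 0.5625)
(p₃, q₃, r₃) = (2.25, -0.5, 0.5625) − 0.125·(4.5, -2, 1.125) = (1.6875, -0.25, 0.421875)
(p₄, q₄, r₄) = (1.6875, -0.25, 0.421875) − 0.125·(3.375, -1, 0.84375) = (1.265625, -0.125, 0.31640625)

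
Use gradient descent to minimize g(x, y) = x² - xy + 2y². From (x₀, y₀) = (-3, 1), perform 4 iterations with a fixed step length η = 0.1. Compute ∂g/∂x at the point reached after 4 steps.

∇g = (2x - y, -x + 4y)
(x₁, y₁) = (-3, 1) − 0.1·(-7, 7) = (-2.3, 0.3)
(x₂, y₂) = (-2.3, 0.3) − 0.1·(-4.9, 3.5) = (-1.81, -0.05)
(x₃, y₃) = (-1.81, -0.05) − 0.1·(-3.57, 1.61) = (-1.453, -0.211)
(x₄, y₄) = (-1.453, -0.211) − 0.1·(-2.695, 0.609) = (-1.1835, -0.2719)
∂g/∂x at (-1.1835, -0.2719) = -2.0951

-2.0951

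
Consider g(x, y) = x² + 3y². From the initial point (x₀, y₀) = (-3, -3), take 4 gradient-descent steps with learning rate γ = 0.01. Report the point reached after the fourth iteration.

(-2.76710448, -2.34224688)

∇g = (2x, 6y)
(x₁, y₁) = (-3, -3) − 0.01·(-6, -18) = (-2.94, -2.82)
(x₂, y₂) = (-2.94, -2.82) − 0.01·(-5.88, -16.92) = (-2.8812, -2.6508)
(x₃, y₃) = (-2.8812, -2.6508) − 0.01·(-5.7624, -15.9048) = (-2.823576, -2.491752)
(x₄, y₄) = (-2.823576, -2.491752) − 0.01·(-5.647152, -14.950512) = (-2.76710448, -2.34224688)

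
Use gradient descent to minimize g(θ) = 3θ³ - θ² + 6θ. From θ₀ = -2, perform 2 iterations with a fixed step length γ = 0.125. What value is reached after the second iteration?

-78.0078125

g′(θ) = 9θ² - 2θ + 6
θ₁ = -2 − 0.125·46 = -7.75
θ₂ = -7.75 − 0.125·562.0625 = -78.0078125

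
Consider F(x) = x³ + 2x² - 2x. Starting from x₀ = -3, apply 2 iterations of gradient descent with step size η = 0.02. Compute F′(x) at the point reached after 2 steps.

22.424695254208

F′(x) = 3x² + 4x - 2
x₁ = -3 − 0.02·13 = -3.26
x₂ = -3.26 − 0.02·16.8428 = -3.596856
F′(x) at (-3.596856) = 22.424695254208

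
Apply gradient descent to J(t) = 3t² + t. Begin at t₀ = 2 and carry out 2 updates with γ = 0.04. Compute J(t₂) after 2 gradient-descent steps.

4.61517312

J′(t) = 6t + 1
t₁ = 2 − 0.04·13 = 1.48
t₂ = 1.48 − 0.04·9.88 = 1.0848
J(1.0848) = 4.61517312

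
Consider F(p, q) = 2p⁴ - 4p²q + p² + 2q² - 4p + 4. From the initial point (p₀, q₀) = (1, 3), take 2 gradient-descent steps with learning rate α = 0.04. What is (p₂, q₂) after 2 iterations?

∇F = (8p³ - 8pq + 2p - 4, -4p² + 4q)
Step 1: at (1, 3), ∇F = (-18, 8) → (1, 3) − 0.04·(-18, 8) = (1.72, 2.68)
Step 2: at (1.72, 2.68), ∇F = (3.270784, -1.1136) → (1.72, 2.68) − 0.04·(3.270784, -1.1136) = (1.58916864, 2.724544)

(1.58916864, 2.724544)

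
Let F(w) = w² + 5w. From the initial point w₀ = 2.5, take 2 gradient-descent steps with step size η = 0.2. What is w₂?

F′(w) = 2w + 5
Step 1: F′(2.5) = 10; w₁ = 2.5 − 0.2·10 = 0.5
Step 2: F′(0.5) = 6; w₂ = 0.5 − 0.2·6 = -0.7

-0.7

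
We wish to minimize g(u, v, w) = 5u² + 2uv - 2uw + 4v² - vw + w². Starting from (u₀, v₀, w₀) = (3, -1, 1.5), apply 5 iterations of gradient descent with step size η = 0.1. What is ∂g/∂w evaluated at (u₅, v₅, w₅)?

1.295245

∇g = (10u + 2v - 2w, 2u + 8v - w, -2u - v + 2w)
Step 1: at (3, -1, 1.5), ∇g = (25, -3.5, -2) → (3, -1, 1.5) − 0.1·(25, -3.5, -2) = (0.5, -0.65, 1.7)
Step 2: at (0.5, -0.65, 1.7), ∇g = (0.3, -5.9, 3.05) → (0.5, -0.65, 1.7) − 0.1·(0.3, -5.9, 3.05) = (0.47, -0.06, 1.395)
Step 3: at (0.47, -0.06, 1.395), ∇g = (1.79, -0.935, 1.91) → (0.47, -0.06, 1.395) − 0.1·(1.79, -0.935, 1.91) = (0.291, 0.0335, 1.204)
Step 4: at (0.291, 0.0335, 1.204), ∇g = (0.569, -0.354, 1.7925) → (0.291, 0.0335, 1.204) − 0.1·(0.569, -0.354, 1.7925) = (0.2341, 0.0689, 1.02475)
Step 5: at (0.2341, 0.0689, 1.02475), ∇g = (0.4293, -0.00535, 1.5124) → (0.2341, 0.0689, 1.02475) − 0.1·(0.4293, -0.00535, 1.5124) = (0.19117, 0.069435, 0.87351)
∂g/∂w at (0.19117, 0.069435, 0.87351) = 1.295245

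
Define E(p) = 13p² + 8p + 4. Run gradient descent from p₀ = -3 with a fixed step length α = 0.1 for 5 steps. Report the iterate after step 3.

10.72

E′(p) = 26p + 8
Step 1: E′(-3) = -70; p₁ = -3 − 0.1·(-70) = 4
Step 2: E′(4) = 112; p₂ = 4 − 0.1·112 = -7.2
Step 3: E′(-7.2) = -179.2; p₃ = -7.2 − 0.1·(-179.2) = 10.72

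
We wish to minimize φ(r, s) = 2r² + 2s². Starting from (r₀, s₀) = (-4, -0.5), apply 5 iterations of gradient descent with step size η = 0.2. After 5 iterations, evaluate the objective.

∇φ = (4r, 4s)
Step 1: at (-4, -0.5), ∇φ = (-16, -2) → (-4, -0.5) − 0.2·(-16, -2) = (-0.8, -0.1)
Step 2: at (-0.8, -0.1), ∇φ = (-3.2, -0.4) → (-0.8, -0.1) − 0.2·(-3.2, -0.4) = (-0.16, -0.02)
Step 3: at (-0.16, -0.02), ∇φ = (-0.64, -0.08) → (-0.16, -0.02) − 0.2·(-0.64, -0.08) = (-0.032, -0.004)
Step 4: at (-0.032, -0.004), ∇φ = (-0.128, -0.016) → (-0.032, -0.004) − 0.2·(-0.128, -0.016) = (-0.0064, -0.0008)
Step 5: at (-0.0064, -0.0008), ∇φ = (-0.0256, -0.0032) → (-0.0064, -0.0008) − 0.2·(-0.0256, -0.0032) = (-0.00128, -0.00016)
φ(-0.00128, -0.00016) = 0.000003328

0.000003328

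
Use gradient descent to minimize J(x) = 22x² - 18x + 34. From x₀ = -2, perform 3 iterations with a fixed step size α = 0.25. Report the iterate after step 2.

-240.5

J′(x) = 44x - 18
x₁ = -2 − 0.25·(-106) = 24.5
x₂ = 24.5 − 0.25·1060 = -240.5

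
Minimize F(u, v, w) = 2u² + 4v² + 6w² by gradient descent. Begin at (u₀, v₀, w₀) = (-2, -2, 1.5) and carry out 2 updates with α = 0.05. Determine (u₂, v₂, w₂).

∇F = (4u, 8v, 12w)
(u₁, v₁, w₁) = (-2, -2, 1.5) − 0.05·(-8, -16, 18) = (-1.6, -1.2, 0.6)
(u₂, v₂, w₂) = (-1.6, -1.2, 0.6) − 0.05·(-6.4, -9.6, 7.2) = (-1.28, -0.72, 0.24)

(-1.28, -0.72, 0.24)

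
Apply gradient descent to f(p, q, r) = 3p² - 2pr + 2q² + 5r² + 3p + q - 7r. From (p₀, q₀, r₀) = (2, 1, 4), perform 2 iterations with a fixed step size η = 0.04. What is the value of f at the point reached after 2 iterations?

∇f = (6p - 2r + 3, 4q + 1, -2p + 10r - 7)
Step 1: at (2, 1, 4), ∇f = (7, 5, 29) → (2, 1, 4) − 0.04·(7, 5, 29) = (1.72, 0.8, 2.84)
Step 2: at (1.72, 0.8, 2.84), ∇f = (7.64, 4.2, 17.96) → (1.72, 0.8, 2.84) − 0.04·(7.64, 4.2, 17.96) = (1.4144, 0.632, 2.1216)
f(1.4144, 0.632, 2.1216) = 13.3287808

13.3287808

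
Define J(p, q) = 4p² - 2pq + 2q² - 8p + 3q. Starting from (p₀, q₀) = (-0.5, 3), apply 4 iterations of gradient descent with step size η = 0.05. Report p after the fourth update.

∇J = (8p - 2q - 8, -2p + 4q + 3)
Step 1: at (-0.5, 3), ∇J = (-18, 16) → (-0.5, 3) − 0.05·(-18, 16) = (0.4, 2.2)
Step 2: at (0.4, 2.2), ∇J = (-9.2, 11) → (0.4, 2.2) − 0.05·(-9.2, 11) = (0.86, 1.65)
Step 3: at (0.86, 1.65), ∇J = (-4.42, 7.88) → (0.86, 1.65) − 0.05·(-4.42, 7.88) = (1.081, 1.256)
Step 4: at (1.081, 1.256), ∇J = (-1.864, 5.862) → (1.081, 1.256) − 0.05·(-1.864, 5.862) = (1.1742, 0.9629)
p = 1.1742

1.1742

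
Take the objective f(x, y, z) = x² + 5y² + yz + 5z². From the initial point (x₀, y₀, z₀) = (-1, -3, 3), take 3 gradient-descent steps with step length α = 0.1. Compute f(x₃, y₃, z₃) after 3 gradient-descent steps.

∇f = (2x, 10y + z, y + 10z)
Step 1: at (-1, -3, 3), ∇f = (-2, -27, 27) → (-1, -3, 3) − 0.1·(-2, -27, 27) = (-0.8, -0.3, 0.3)
Step 2: at (-0.8, -0.3, 0.3), ∇f = (-1.6, -2.7, 2.7) → (-0.8, -0.3, 0.3) − 0.1·(-1.6, -2.7, 2.7) = (-0.64, -0.03, 0.03)
Step 3: at (-0.64, -0.03, 0.03), ∇f = (-1.28, -0.27, 0.27) → (-0.64, -0.03, 0.03) − 0.1·(-1.28, -0.27, 0.27) = (-0.512, -0.003, 0.003)
f(-0.512, -0.003, 0.003) = 0.262225

0.262225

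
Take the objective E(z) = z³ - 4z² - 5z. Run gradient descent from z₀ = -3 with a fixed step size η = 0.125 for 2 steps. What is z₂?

-45.5859375

E′(z) = 3z² - 8z - 5
z₁ = -3 − 0.125·46 = -8.75
z₂ = -8.75 − 0.125·294.6875 = -45.5859375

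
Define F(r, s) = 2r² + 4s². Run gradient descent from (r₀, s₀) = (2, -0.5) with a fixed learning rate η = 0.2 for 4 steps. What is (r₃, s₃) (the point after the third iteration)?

∇F = (4r, 8s)
Step 1: at (2, -0.5), ∇F = (8, -4) → (2, -0.5) − 0.2·(8, -4) = (0.4, 0.3)
Step 2: at (0.4, 0.3), ∇F = (1.6, 2.4) → (0.4, 0.3) − 0.2·(1.6, 2.4) = (0.08, -0.18)
Step 3: at (0.08, -0.18), ∇F = (0.32, -1.44) → (0.08, -0.18) − 0.2·(0.32, -1.44) = (0.016, 0.108)

(0.016, 0.108)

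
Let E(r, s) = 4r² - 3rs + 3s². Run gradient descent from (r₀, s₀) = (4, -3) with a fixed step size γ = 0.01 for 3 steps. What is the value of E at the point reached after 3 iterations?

∇E = (8r - 3s, -3r + 6s)
Step 1: at (4, -3), ∇E = (41, -30) → (4, -3) − 0.01·(41, -30) = (3.59, -2.7)
Step 2: at (3.59, -2.7), ∇E = (36.82, -26.97) → (3.59, -2.7) − 0.01·(36.82, -26.97) = (3.2218, -2.4303)
Step 3: at (3.2218, -2.4303), ∇E = (33.0653, -24.2472) → (3.2218, -2.4303) − 0.01·(33.0653, -24.2472) = (2.891147, -2.187828)
E(2.891147, -2.187828) = 66.770695051336

66.770695051336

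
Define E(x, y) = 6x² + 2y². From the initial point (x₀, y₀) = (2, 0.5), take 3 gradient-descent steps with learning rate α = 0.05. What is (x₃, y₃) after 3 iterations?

(0.128, 0.256)

∇E = (12x, 4y)
Step 1: at (2, 0.5), ∇E = (24, 2) → (2, 0.5) − 0.05·(24, 2) = (0.8, 0.4)
Step 2: at (0.8, 0.4), ∇E = (9.6, 1.6) → (0.8, 0.4) − 0.05·(9.6, 1.6) = (0.32, 0.32)
Step 3: at (0.32, 0.32), ∇E = (3.84, 1.28) → (0.32, 0.32) − 0.05·(3.84, 1.28) = (0.128, 0.256)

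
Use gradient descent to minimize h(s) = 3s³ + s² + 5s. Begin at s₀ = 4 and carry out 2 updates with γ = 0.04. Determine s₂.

-4.169024

h′(s) = 9s² + 2s + 5
s₁ = 4 − 0.04·157 = -2.28
s₂ = -2.28 − 0.04·47.2256 = -4.169024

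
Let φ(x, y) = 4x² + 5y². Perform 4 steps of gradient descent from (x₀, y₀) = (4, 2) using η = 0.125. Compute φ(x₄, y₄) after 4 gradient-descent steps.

0.00030517578125

∇φ = (8x, 10y)
Step 1: at (4, 2), ∇φ = (32, 20) → (4, 2) − 0.125·(32, 20) = (0, -0.5)
Step 2: at (0, -0.5), ∇φ = (0, -5) → (0, -0.5) − 0.125·(0, -5) = (0, 0.125)
Step 3: at (0, 0.125), ∇φ = (0, 1.25) → (0, 0.125) − 0.125·(0, 1.25) = (0, -0.03125)
Step 4: at (0, -0.03125), ∇φ = (0, -0.3125) → (0, -0.03125) − 0.125·(0, -0.3125) = (0, 0.0078125)
φ(0, 0.0078125) = 0.00030517578125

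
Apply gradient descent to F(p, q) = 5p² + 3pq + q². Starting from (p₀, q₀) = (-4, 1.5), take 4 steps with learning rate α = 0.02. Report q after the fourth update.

∇F = (10p + 3q, 3p + 2q)
Step 1: at (-4, 1.5), ∇F = (-35.5, -9) → (-4, 1.5) − 0.02·(-35.5, -9) = (-3.29, 1.68)
Step 2: at (-3.29, 1.68), ∇F = (-27.86, -6.51) → (-3.29, 1.68) − 0.02·(-27.86, -6.51) = (-2.7328, 1.8102)
Step 3: at (-2.7328, 1.8102), ∇F = (-21.8974, -4.578) → (-2.7328, 1.8102) − 0.02·(-21.8974, -4.578) = (-2.294852, 1.90176)
Step 4: at (-2.294852, 1.90176), ∇F = (-17.24324, -3.081036) → (-2.294852, 1.90176) − 0.02·(-17.24324, -3.081036) = (-1.9499872, 1.96338072)
q = 1.96338072

1.96338072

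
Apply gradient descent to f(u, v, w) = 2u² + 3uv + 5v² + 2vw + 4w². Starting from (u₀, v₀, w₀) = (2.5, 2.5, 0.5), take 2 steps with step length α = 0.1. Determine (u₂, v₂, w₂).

(0.705, -0.145, 0.09)

∇f = (4u + 3v, 3u + 10v + 2w, 2v + 8w)
Step 1: at (2.5, 2.5, 0.5), ∇f = (17.5, 33.5, 9) → (2.5, 2.5, 0.5) − 0.1·(17.5, 33.5, 9) = (0.75, -0.85, -0.4)
Step 2: at (0.75, -0.85, -0.4), ∇f = (0.45, -7.05, -4.9) → (0.75, -0.85, -0.4) − 0.1·(0.45, -7.05, -4.9) = (0.705, -0.145, 0.09)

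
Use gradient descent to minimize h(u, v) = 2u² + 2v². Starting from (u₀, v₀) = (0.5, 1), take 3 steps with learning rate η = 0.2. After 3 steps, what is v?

∇h = (4u, 4v)
Step 1: at (0.5, 1), ∇h = (2, 4) → (0.5, 1) − 0.2·(2, 4) = (0.1, 0.2)
Step 2: at (0.1, 0.2), ∇h = (0.4, 0.8) → (0.1, 0.2) − 0.2·(0.4, 0.8) = (0.02, 0.04)
Step 3: at (0.02, 0.04), ∇h = (0.08, 0.16) → (0.02, 0.04) − 0.2·(0.08, 0.16) = (0.004, 0.008)
v = 0.008

0.008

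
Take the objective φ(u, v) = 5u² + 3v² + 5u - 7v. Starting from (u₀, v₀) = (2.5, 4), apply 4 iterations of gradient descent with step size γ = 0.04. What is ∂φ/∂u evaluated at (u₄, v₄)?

3.888

∇φ = (10u + 5, 6v - 7)
(u₁, v₁) = (2.5, 4) − 0.04·(30, 17) = (1.3, 3.32)
(u₂, v₂) = (1.3, 3.32) − 0.04·(18, 12.92) = (0.58, 2.8032)
(u₃, v₃) = (0.58, 2.8032) − 0.04·(10.8, 9.8192) = (0.148, 2.410432)
(u₄, v₄) = (0.148, 2.410432) − 0.04·(6.48, 7.462592) = (-0.1112, 2.11192832)
∂φ/∂u at (-0.1112, 2.11192832) = 3.888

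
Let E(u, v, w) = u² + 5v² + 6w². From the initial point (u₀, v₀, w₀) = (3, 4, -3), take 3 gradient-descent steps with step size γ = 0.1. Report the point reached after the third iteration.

(1.536, 0, 0.024)

∇E = (2u, 10v, 12w)
Step 1: at (3, 4, -3), ∇E = (6, 40, -36) → (3, 4, -3) − 0.1·(6, 40, -36) = (2.4, 0, 0.6)
Step 2: at (2.4, 0, 0.6), ∇E = (4.8, 0, 7.2) → (2.4, 0, 0.6) − 0.1·(4.8, 0, 7.2) = (1.92, 0, -0.12)
Step 3: at (1.92, 0, -0.12), ∇E = (3.84, 0, -1.44) → (1.92, 0, -0.12) − 0.1·(3.84, 0, -1.44) = (1.536, 0, 0.024)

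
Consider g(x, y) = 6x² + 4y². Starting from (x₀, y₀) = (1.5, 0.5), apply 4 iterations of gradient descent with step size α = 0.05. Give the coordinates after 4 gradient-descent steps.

(0.0384, 0.0648)

∇g = (12x, 8y)
Step 1: at (1.5, 0.5), ∇g = (18, 4) → (1.5, 0.5) − 0.05·(18, 4) = (0.6, 0.3)
Step 2: at (0.6, 0.3), ∇g = (7.2, 2.4) → (0.6, 0.3) − 0.05·(7.2, 2.4) = (0.24, 0.18)
Step 3: at (0.24, 0.18), ∇g = (2.88, 1.44) → (0.24, 0.18) − 0.05·(2.88, 1.44) = (0.096, 0.108)
Step 4: at (0.096, 0.108), ∇g = (1.152, 0.864) → (0.096, 0.108) − 0.05·(1.152, 0.864) = (0.0384, 0.0648)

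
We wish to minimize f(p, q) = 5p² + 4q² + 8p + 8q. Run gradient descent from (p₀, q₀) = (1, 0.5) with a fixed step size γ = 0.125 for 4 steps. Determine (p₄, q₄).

∇f = (10p + 8, 8q + 8)
Step 1: at (1, 0.5), ∇f = (18, 12) → (1, 0.5) − 0.125·(18, 12) = (-1.25, -1)
Step 2: at (-1.25, -1), ∇f = (-4.5, 0) → (-1.25, -1) − 0.125·(-4.5, 0) = (-0.6875, -1)
Step 3: at (-0.6875, -1), ∇f = (1.125, 0) → (-0.6875, -1) − 0.125·(1.125, 0) = (-0.828125, -1)
Step 4: at (-0.828125, -1), ∇f = (-0.28125, 0) → (-0.828125, -1) − 0.125·(-0.28125, 0) = (-0.79296875, -1)

(-0.79296875, -1)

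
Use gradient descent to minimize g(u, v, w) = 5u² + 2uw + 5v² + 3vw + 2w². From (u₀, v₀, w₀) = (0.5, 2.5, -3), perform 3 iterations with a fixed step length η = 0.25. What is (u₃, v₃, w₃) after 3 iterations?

∇g = (10u + 2w, 10v + 3w, 2u + 3v + 4w)
(u₁, v₁, w₁) = (0.5, 2.5, -3) − 0.25·(-1, 16, -3.5) = (0.75, -1.5, -2.125)
(u₂, v₂, w₂) = (0.75, -1.5, -2.125) − 0.25·(3.25, -21.375, -11.5) = (-0.0625, 3.84375, 0.75)
(u₃, v₃, w₃) = (-0.0625, 3.84375, 0.75) − 0.25·(0.875, 40.6875, 14.40625) = (-0.28125, -6.328125, -2.8515625)

(-0.28125, -6.328125, -2.8515625)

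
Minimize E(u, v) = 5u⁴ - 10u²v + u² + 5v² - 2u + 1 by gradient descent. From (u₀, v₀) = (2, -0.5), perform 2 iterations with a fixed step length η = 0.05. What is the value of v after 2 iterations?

26.08

∇E = (20u³ - 20uv + 2u - 2, -10u² + 10v)
Step 1: at (2, -0.5), ∇E = (182, -45) → (2, -0.5) − 0.05·(182, -45) = (-7.1, 1.75)
Step 2: at (-7.1, 1.75), ∇E = (-6925.92, -486.6) → (-7.1, 1.75) − 0.05·(-6925.92, -486.6) = (339.196, 26.08)
v = 26.08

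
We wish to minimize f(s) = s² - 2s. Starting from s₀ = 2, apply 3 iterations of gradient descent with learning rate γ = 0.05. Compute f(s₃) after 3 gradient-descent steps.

-0.468559

f′(s) = 2s - 2
s₁ = 2 − 0.05·2 = 1.9
s₂ = 1.9 − 0.05·1.8 = 1.81
s₃ = 1.81 − 0.05·1.62 = 1.729
f(1.729) = -0.468559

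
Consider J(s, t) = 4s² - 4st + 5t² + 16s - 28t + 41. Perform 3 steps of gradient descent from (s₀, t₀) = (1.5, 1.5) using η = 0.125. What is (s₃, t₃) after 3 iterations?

(-1.046875, 2.9921875)

∇J = (8s - 4t + 16, -4s + 10t - 28)
Step 1: at (1.5, 1.5), ∇J = (22, -19) → (1.5, 1.5) − 0.125·(22, -19) = (-1.25, 3.875)
Step 2: at (-1.25, 3.875), ∇J = (-9.5, 15.75) → (-1.25, 3.875) − 0.125·(-9.5, 15.75) = (-0.0625, 1.90625)
Step 3: at (-0.0625, 1.90625), ∇J = (7.875, -8.6875) → (-0.0625, 1.90625) − 0.125·(7.875, -8.6875) = (-1.046875, 2.9921875)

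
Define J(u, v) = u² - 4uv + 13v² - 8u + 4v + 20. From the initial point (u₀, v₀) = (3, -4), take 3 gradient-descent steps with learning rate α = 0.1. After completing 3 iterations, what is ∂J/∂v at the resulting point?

513.408

∇J = (2u - 4v - 8, -4u + 26v + 4)
(u₁, v₁) = (3, -4) − 0.1·(14, -112) = (1.6, 7.2)
(u₂, v₂) = (1.6, 7.2) − 0.1·(-33.6, 184.8) = (4.96, -11.28)
(u₃, v₃) = (4.96, -11.28) − 0.1·(47.04, -309.12) = (0.256, 19.632)
∂J/∂v at (0.256, 19.632) = 513.408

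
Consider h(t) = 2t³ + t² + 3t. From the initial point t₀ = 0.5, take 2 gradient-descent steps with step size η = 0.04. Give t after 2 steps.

0.118784

h′(t) = 6t² + 2t + 3
t₁ = 0.5 − 0.04·5.5 = 0.28
t₂ = 0.28 − 0.04·4.0304 = 0.118784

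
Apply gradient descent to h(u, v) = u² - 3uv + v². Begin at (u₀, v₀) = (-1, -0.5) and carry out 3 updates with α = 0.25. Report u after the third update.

-1.4609375

∇h = (2u - 3v, -3u + 2v)
(u₁, v₁) = (-1, -0.5) − 0.25·(-0.5, 2) = (-0.875, -1)
(u₂, v₂) = (-0.875, -1) − 0.25·(1.25, 0.625) = (-1.1875, -1.15625)
(u₃, v₃) = (-1.1875, -1.15625) − 0.25·(1.09375, 1.25) = (-1.4609375, -1.46875)
u = -1.4609375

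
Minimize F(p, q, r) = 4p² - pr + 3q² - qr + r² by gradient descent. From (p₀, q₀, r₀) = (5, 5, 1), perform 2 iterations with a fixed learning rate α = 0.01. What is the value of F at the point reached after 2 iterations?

∇F = (8p - r, 6q - r, -p - q + 2r)
(p₁, q₁, r₁) = (5, 5, 1) − 0.01·(39, 29, -8) = (4.61, 4.71, 1.08)
(p₂, q₂, r₂) = (4.61, 4.71, 1.08) − 0.01·(35.8, 27.18, -7.16) = (4.252, 4.4382, 1.1516)
F(4.252, 4.4382, 1.1516) = 122.72942196

122.72942196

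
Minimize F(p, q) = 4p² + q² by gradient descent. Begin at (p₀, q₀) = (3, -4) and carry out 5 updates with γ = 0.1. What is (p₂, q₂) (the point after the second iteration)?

(0.12, -2.56)

∇F = (8p, 2q)
(p₁, q₁) = (3, -4) − 0.1·(24, -8) = (0.6, -3.2)
(p₂, q₂) = (0.6, -3.2) − 0.1·(4.8, -6.4) = (0.12, -2.56)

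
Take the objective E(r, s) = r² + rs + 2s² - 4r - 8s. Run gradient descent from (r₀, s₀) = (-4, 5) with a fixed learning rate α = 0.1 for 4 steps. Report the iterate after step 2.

∇E = (2r + s - 4, r + 4s - 8)
Step 1: at (-4, 5), ∇E = (-7, 8) → (-4, 5) − 0.1·(-7, 8) = (-3.3, 4.2)
Step 2: at (-3.3, 4.2), ∇E = (-6.4, 5.5) → (-3.3, 4.2) − 0.1·(-6.4, 5.5) = (-2.66, 3.65)

(-2.66, 3.65)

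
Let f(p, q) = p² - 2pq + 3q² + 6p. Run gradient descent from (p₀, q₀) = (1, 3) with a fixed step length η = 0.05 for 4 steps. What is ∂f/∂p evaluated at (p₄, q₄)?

4.7752

∇f = (2p - 2q + 6, -2p + 6q)
(p₁, q₁) = (1, 3) − 0.05·(2, 16) = (0.9, 2.2)
(p₂, q₂) = (0.9, 2.2) − 0.05·(3.4, 11.4) = (0.73, 1.63)
(p₃, q₃) = (0.73, 1.63) − 0.05·(4.2, 8.32) = (0.52, 1.214)
(p₄, q₄) = (0.52, 1.214) − 0.05·(4.612, 6.244) = (0.2894, 0.9018)
∂f/∂p at (0.2894, 0.9018) = 4.7752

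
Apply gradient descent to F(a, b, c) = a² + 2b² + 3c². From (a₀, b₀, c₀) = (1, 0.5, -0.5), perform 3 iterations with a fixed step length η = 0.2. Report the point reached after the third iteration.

(0.216, 0.004, 0.004)

∇F = (2a, 4b, 6c)
(a₁, b₁, c₁) = (1, 0.5, -0.5) − 0.2·(2, 2, -3) = (0.6, 0.1, 0.1)
(a₂, b₂, c₂) = (0.6, 0.1, 0.1) − 0.2·(1.2, 0.4, 0.6) = (0.36, 0.02, -0.02)
(a₃, b₃, c₃) = (0.36, 0.02, -0.02) − 0.2·(0.72, 0.08, -0.12) = (0.216, 0.004, 0.004)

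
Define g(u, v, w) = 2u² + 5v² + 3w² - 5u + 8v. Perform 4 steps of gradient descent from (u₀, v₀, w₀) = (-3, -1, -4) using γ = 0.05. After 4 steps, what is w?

-0.9604

∇g = (4u - 5, 10v + 8, 6w)
Step 1: at (-3, -1, -4), ∇g = (-17, -2, -24) → (-3, -1, -4) − 0.05·(-17, -2, -24) = (-2.15, -0.9, -2.8)
Step 2: at (-2.15, -0.9, -2.8), ∇g = (-13.6, -1, -16.8) → (-2.15, -0.9, -2.8) − 0.05·(-13.6, -1, -16.8) = (-1.47, -0.85, -1.96)
Step 3: at (-1.47, -0.85, -1.96), ∇g = (-10.88, -0.5, -11.76) → (-1.47, -0.85, -1.96) − 0.05·(-10.88, -0.5, -11.76) = (-0.926, -0.825, -1.372)
Step 4: at (-0.926, -0.825, -1.372), ∇g = (-8.704, -0.25, -8.232) → (-0.926, -0.825, -1.372) − 0.05·(-8.704, -0.25, -8.232) = (-0.4908, -0.8125, -0.9604)
w = -0.9604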